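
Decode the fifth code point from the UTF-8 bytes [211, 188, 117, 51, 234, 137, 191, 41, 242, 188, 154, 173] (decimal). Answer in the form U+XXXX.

U+0029

Offset 0: leading byte 0xD3 = 11010011 → 2-byte char #1 = D3 BC.
Offset 2: leading byte 0x75 = 01110101 → 1-byte char #2 = 75.
Offset 3: leading byte 0x33 = 00110011 → 1-byte char #3 = 33.
Offset 4: leading byte 0xEA = 11101010 → 3-byte char #4 = EA 89 BF.
Offset 7: leading byte 0x29 = 00101001 → 1-byte char #5 = 29.
Leading byte 0x29 = 00101001 matches 0xxxxxxx → 1-byte sequence.
Byte 1: 0x29 = 00101001, payload 0101001 (7 bits).
Concatenate: 0101001 = 0x29 (7 bits → U+0029).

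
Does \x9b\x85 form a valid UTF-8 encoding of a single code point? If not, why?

invalid (continuation byte with no leading byte)

Byte 0x9B = 10011011 has the form 10xxxxxx — a continuation byte — but there is no preceding leading byte.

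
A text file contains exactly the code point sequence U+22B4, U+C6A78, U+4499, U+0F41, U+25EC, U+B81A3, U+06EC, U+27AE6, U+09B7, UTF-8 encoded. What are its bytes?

U+22B4: 3-byte form → E2 8A B4.
U+C6A78: 4-byte form → F3 86 A9 B8.
U+4499: 3-byte form → E4 92 99.
U+0F41: 3-byte form → E0 BD 81.
U+25EC: 3-byte form → E2 97 AC.
U+B81A3: 4-byte form → F2 B8 86 A3.
U+06EC: 2-byte form → DB AC.
U+27AE6: 4-byte form → F0 A7 AB A6.
U+09B7: 3-byte form → E0 A6 B7.
Concatenated (29 bytes): E2 8A B4 F3 86 A9 B8 E4 92 99 E0 BD 81 E2 97 AC F2 B8 86 A3 DB AC F0 A7 AB A6 E0 A6 B7.

E2 8A B4 F3 86 A9 B8 E4 92 99 E0 BD 81 E2 97 AC F2 B8 86 A3 DB AC F0 A7 AB A6 E0 A6 B7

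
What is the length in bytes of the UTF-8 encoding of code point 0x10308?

4

U+10308 = 0x10308. UTF-8 uses 1 byte below 0x80, 2 below 0x800, 3 below 0x10000, 4 up to 0x10FFFF. 0x10308 is in U+10000–U+10FFFF → 4 bytes.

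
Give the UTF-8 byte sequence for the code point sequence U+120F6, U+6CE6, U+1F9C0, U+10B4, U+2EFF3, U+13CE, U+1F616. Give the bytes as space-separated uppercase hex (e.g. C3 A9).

F0 92 83 B6 E6 B3 A6 F0 9F A7 80 E1 82 B4 F0 AE BF B3 E1 8F 8E F0 9F 98 96

U+120F6: 4-byte form → F0 92 83 B6.
U+6CE6: 3-byte form → E6 B3 A6.
U+1F9C0: 4-byte form → F0 9F A7 80.
U+10B4: 3-byte form → E1 82 B4.
U+2EFF3: 4-byte form → F0 AE BF B3.
U+13CE: 3-byte form → E1 8F 8E.
U+1F616: 4-byte form → F0 9F 98 96.
Concatenated (25 bytes): F0 92 83 B6 E6 B3 A6 F0 9F A7 80 E1 82 B4 F0 AE BF B3 E1 8F 8E F0 9F 98 96.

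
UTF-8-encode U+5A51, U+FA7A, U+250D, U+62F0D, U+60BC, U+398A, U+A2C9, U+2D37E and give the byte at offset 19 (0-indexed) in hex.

0xEA

U+5A51 → 3-byte form E5 A9 91 at offsets 0–2.
U+FA7A → 3-byte form EF A9 BA at offsets 3–5.
U+250D → 3-byte form E2 94 8D at offsets 6–8.
U+62F0D → 4-byte form F1 A2 BC 8D at offsets 9–12.
U+60BC → 3-byte form E6 82 BC at offsets 13–15.
U+398A → 3-byte form E3 A6 8A at offsets 16–18.
U+A2C9 → 3-byte form EA 8B 89 at offsets 19–21.
Offset 19 falls in char 7's range; it's byte 1 of EA 8B 89 = 0xEA.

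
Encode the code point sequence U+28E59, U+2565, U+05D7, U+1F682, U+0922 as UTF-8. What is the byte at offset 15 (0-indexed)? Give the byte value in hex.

U+28E59 → 4-byte form F0 A8 B9 99 at offsets 0–3.
U+2565 → 3-byte form E2 95 A5 at offsets 4–6.
U+05D7 → 2-byte form D7 97 at offsets 7–8.
U+1F682 → 4-byte form F0 9F 9A 82 at offsets 9–12.
U+0922 → 3-byte form E0 A4 A2 at offsets 13–15.
Offset 15 falls in char 5's range; it's byte 3 of E0 A4 A2 = 0xA2.

0xA2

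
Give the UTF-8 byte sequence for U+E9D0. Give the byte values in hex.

U+E9D0 = 0xE9D0 = 59856 decimal. In range U+0800–U+FFFF → 3-byte form: 1110xxxx 10xxxxxx 10xxxxxx.
Binary (16 bits): 1110100111010000.
Split 4+6+6: 1110 | 100111 | 010000.
Byte 1: 11101110 = 0xEE.
Byte 2: 10100111 = 0xA7.
Byte 3: 10010000 = 0x90.

EE A7 90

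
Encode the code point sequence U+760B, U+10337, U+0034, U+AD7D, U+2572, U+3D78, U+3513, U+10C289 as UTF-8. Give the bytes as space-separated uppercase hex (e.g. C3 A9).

U+760B: 3-byte form → E7 98 8B.
U+10337: 4-byte form → F0 90 8C B7.
U+0034: 1-byte form → 34.
U+AD7D: 3-byte form → EA B5 BD.
U+2572: 3-byte form → E2 95 B2.
U+3D78: 3-byte form → E3 B5 B8.
U+3513: 3-byte form → E3 94 93.
U+10C289: 4-byte form → F4 8C 8A 89.
Concatenated (24 bytes): E7 98 8B F0 90 8C B7 34 EA B5 BD E2 95 B2 E3 B5 B8 E3 94 93 F4 8C 8A 89.

E7 98 8B F0 90 8C B7 34 EA B5 BD E2 95 B2 E3 B5 B8 E3 94 93 F4 8C 8A 89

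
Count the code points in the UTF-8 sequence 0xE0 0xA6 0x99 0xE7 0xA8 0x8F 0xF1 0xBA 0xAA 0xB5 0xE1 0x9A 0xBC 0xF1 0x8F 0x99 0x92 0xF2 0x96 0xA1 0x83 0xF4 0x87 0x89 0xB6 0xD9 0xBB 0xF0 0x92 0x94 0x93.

Byte at offset 0: 0xE0 = 11100000 → 3-byte char (#1). Advance 3.
Byte at offset 3: 0xE7 = 11100111 → 3-byte char (#2). Advance 3.
Byte at offset 6: 0xF1 = 11110001 → 4-byte char (#3). Advance 4.
Byte at offset 10: 0xE1 = 11100001 → 3-byte char (#4). Advance 3.
Byte at offset 13: 0xF1 = 11110001 → 4-byte char (#5). Advance 4.
Byte at offset 17: 0xF2 = 11110010 → 4-byte char (#6). Advance 4.
Byte at offset 21: 0xF4 = 11110100 → 4-byte char (#7). Advance 4.
Byte at offset 25: 0xD9 = 11011001 → 2-byte char (#8). Advance 2.
Byte at offset 27: 0xF0 = 11110000 → 4-byte char (#9). Advance 4.
Reached end at offset 31 after 9 code points.

9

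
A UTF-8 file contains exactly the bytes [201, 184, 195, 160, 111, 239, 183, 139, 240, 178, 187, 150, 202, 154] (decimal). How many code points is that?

6

Byte at offset 0: 0xC9 = 11001001 → 2-byte char (#1). Advance 2.
Byte at offset 2: 0xC3 = 11000011 → 2-byte char (#2). Advance 2.
Byte at offset 4: 0x6F = 01101111 → 1-byte char (#3). Advance 1.
Byte at offset 5: 0xEF = 11101111 → 3-byte char (#4). Advance 3.
Byte at offset 8: 0xF0 = 11110000 → 4-byte char (#5). Advance 4.
Byte at offset 12: 0xCA = 11001010 → 2-byte char (#6). Advance 2.
Reached end at offset 14 after 6 code points.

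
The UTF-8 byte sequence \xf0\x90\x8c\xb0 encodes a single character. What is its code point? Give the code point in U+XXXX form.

U+10330

Leading byte 0xF0 = 11110000 matches 11110xxx → 4-byte sequence.
Byte 1: 0xF0 = 11110000, payload 000 (3 bits).
Byte 2: 0x90 = 10010000 (10xxxxxx ✓), payload 010000.
Byte 3: 0x8C = 10001100 (10xxxxxx ✓), payload 001100.
Byte 4: 0xB0 = 10110000 (10xxxxxx ✓), payload 110000.
Concatenate: 000010000001100110000 = 0x10330 (21 bits → U+10330).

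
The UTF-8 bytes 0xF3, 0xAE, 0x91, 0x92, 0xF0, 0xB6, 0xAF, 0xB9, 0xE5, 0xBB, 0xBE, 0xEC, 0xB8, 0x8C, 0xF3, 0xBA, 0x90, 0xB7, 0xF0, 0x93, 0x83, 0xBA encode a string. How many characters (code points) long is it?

6

Byte at offset 0: 0xF3 = 11110011 → 4-byte char (#1). Advance 4.
Byte at offset 4: 0xF0 = 11110000 → 4-byte char (#2). Advance 4.
Byte at offset 8: 0xE5 = 11100101 → 3-byte char (#3). Advance 3.
Byte at offset 11: 0xEC = 11101100 → 3-byte char (#4). Advance 3.
Byte at offset 14: 0xF3 = 11110011 → 4-byte char (#5). Advance 4.
Byte at offset 18: 0xF0 = 11110000 → 4-byte char (#6). Advance 4.
Reached end at offset 22 after 6 code points.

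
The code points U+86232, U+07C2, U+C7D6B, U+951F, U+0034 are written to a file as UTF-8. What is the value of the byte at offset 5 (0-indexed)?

0x82

U+86232 → 4-byte form F2 86 88 B2 at offsets 0–3.
U+07C2 → 2-byte form DF 82 at offsets 4–5.
Offset 5 falls in char 2's range; it's byte 2 of DF 82 = 0x82.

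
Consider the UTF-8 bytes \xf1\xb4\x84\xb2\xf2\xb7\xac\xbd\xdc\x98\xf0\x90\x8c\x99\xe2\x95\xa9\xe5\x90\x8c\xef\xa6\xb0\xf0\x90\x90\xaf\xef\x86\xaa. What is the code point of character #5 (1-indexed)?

Offset 0: leading byte 0xF1 = 11110001 → 4-byte char #1 = F1 B4 84 B2.
Offset 4: leading byte 0xF2 = 11110010 → 4-byte char #2 = F2 B7 AC BD.
Offset 8: leading byte 0xDC = 11011100 → 2-byte char #3 = DC 98.
Offset 10: leading byte 0xF0 = 11110000 → 4-byte char #4 = F0 90 8C 99.
Offset 14: leading byte 0xE2 = 11100010 → 3-byte char #5 = E2 95 A9.
Leading byte 0xE2 = 11100010 matches 1110xxxx → 3-byte sequence.
Byte 1: 0xE2 = 11100010, payload 0010 (4 bits).
Byte 2: 0x95 = 10010101 (10xxxxxx ✓), payload 010101.
Byte 3: 0xA9 = 10101001 (10xxxxxx ✓), payload 101001.
Concatenate: 0010010101101001 = 0x2569 (16 bits → U+2569).

U+2569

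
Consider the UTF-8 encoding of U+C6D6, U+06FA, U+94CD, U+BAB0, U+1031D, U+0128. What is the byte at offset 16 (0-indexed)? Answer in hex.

U+C6D6 → 3-byte form EC 9B 96 at offsets 0–2.
U+06FA → 2-byte form DB BA at offsets 3–4.
U+94CD → 3-byte form E9 93 8D at offsets 5–7.
U+BAB0 → 3-byte form EB AA B0 at offsets 8–10.
U+1031D → 4-byte form F0 90 8C 9D at offsets 11–14.
U+0128 → 2-byte form C4 A8 at offsets 15–16.
Offset 16 falls in char 6's range; it's byte 2 of C4 A8 = 0xA8.

0xA8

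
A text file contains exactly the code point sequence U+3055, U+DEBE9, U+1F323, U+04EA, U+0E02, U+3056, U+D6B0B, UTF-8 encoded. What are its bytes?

E3 81 95 F3 9E AF A9 F0 9F 8C A3 D3 AA E0 B8 82 E3 81 96 F3 96 AC 8B

U+3055: 3-byte form → E3 81 95.
U+DEBE9: 4-byte form → F3 9E AF A9.
U+1F323: 4-byte form → F0 9F 8C A3.
U+04EA: 2-byte form → D3 AA.
U+0E02: 3-byte form → E0 B8 82.
U+3056: 3-byte form → E3 81 96.
U+D6B0B: 4-byte form → F3 96 AC 8B.
Concatenated (23 bytes): E3 81 95 F3 9E AF A9 F0 9F 8C A3 D3 AA E0 B8 82 E3 81 96 F3 96 AC 8B.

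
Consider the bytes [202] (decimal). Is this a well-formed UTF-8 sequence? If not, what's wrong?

Leading byte 0xCA = 11001010 → 2-byte form, but only 1 byte is present.

invalid (sequence truncated)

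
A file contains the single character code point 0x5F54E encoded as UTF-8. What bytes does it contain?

F1 9F 95 8E

U+5F54E = 0x5F54E = 390478 decimal. In range U+10000–U+10FFFF → 4-byte form: 11110xxx 10xxxxxx 10xxxxxx 10xxxxxx.
Binary (21 bits): 001011111010101001110.
Split 3+6+6+6: 001 | 011111 | 010101 | 001110.
Byte 1: 11110001 = 0xF1.
Byte 2: 10011111 = 0x9F.
Byte 3: 10010101 = 0x95.
Byte 4: 10001110 = 0x8E.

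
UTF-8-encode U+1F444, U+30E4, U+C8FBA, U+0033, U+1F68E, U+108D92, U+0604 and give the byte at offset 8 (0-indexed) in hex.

U+1F444 → 4-byte form F0 9F 91 84 at offsets 0–3.
U+30E4 → 3-byte form E3 83 A4 at offsets 4–6.
U+C8FBA → 4-byte form F3 88 BE BA at offsets 7–10.
Offset 8 falls in char 3's range; it's byte 2 of F3 88 BE BA = 0x88.

0x88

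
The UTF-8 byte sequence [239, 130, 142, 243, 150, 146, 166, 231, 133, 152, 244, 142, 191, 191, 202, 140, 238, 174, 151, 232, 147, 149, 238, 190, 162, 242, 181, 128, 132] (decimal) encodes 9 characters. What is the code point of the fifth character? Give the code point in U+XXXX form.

Offset 0: leading byte 0xEF = 11101111 → 3-byte char #1 = EF 82 8E.
Offset 3: leading byte 0xF3 = 11110011 → 4-byte char #2 = F3 96 92 A6.
Offset 7: leading byte 0xE7 = 11100111 → 3-byte char #3 = E7 85 98.
Offset 10: leading byte 0xF4 = 11110100 → 4-byte char #4 = F4 8E BF BF.
Offset 14: leading byte 0xCA = 11001010 → 2-byte char #5 = CA 8C.
Leading byte 0xCA = 11001010 matches 110xxxxx → 2-byte sequence.
Byte 1: 0xCA = 11001010, payload 01010 (5 bits).
Byte 2: 0x8C = 10001100 (10xxxxxx ✓), payload 001100.
Concatenate: 01010001100 = 0x28C (11 bits → U+028C).

U+028C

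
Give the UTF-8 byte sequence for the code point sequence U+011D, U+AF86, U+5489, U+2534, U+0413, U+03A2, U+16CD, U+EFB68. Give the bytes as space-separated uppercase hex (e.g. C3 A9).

U+011D: 2-byte form → C4 9D.
U+AF86: 3-byte form → EA BE 86.
U+5489: 3-byte form → E5 92 89.
U+2534: 3-byte form → E2 94 B4.
U+0413: 2-byte form → D0 93.
U+03A2: 2-byte form → CE A2.
U+16CD: 3-byte form → E1 9B 8D.
U+EFB68: 4-byte form → F3 AF AD A8.
Concatenated (22 bytes): C4 9D EA BE 86 E5 92 89 E2 94 B4 D0 93 CE A2 E1 9B 8D F3 AF AD A8.

C4 9D EA BE 86 E5 92 89 E2 94 B4 D0 93 CE A2 E1 9B 8D F3 AF AD A8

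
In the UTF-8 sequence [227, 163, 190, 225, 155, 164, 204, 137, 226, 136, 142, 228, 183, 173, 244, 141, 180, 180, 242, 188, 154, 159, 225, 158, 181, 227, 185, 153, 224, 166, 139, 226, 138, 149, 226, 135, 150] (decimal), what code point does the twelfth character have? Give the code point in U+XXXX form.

U+21D6

Offset 0: leading byte 0xE3 = 11100011 → 3-byte char #1 = E3 A3 BE.
Offset 3: leading byte 0xE1 = 11100001 → 3-byte char #2 = E1 9B A4.
Offset 6: leading byte 0xCC = 11001100 → 2-byte char #3 = CC 89.
Offset 8: leading byte 0xE2 = 11100010 → 3-byte char #4 = E2 88 8E.
Offset 11: leading byte 0xE4 = 11100100 → 3-byte char #5 = E4 B7 AD.
Offset 14: leading byte 0xF4 = 11110100 → 4-byte char #6 = F4 8D B4 B4.
Offset 18: leading byte 0xF2 = 11110010 → 4-byte char #7 = F2 BC 9A 9F.
Offset 22: leading byte 0xE1 = 11100001 → 3-byte char #8 = E1 9E B5.
Offset 25: leading byte 0xE3 = 11100011 → 3-byte char #9 = E3 B9 99.
Offset 28: leading byte 0xE0 = 11100000 → 3-byte char #10 = E0 A6 8B.
Offset 31: leading byte 0xE2 = 11100010 → 3-byte char #11 = E2 8A 95.
Offset 34: leading byte 0xE2 = 11100010 → 3-byte char #12 = E2 87 96.
Leading byte 0xE2 = 11100010 matches 1110xxxx → 3-byte sequence.
Byte 1: 0xE2 = 11100010, payload 0010 (4 bits).
Byte 2: 0x87 = 10000111 (10xxxxxx ✓), payload 000111.
Byte 3: 0x96 = 10010110 (10xxxxxx ✓), payload 010110.
Concatenate: 0010000111010110 = 0x21D6 (16 bits → U+21D6).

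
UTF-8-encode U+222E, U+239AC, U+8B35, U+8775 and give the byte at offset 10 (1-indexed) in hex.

0xB5

1-indexed offset 10 is 0-indexed offset 9.
U+222E → 3-byte form E2 88 AE at offsets 0–2.
U+239AC → 4-byte form F0 A3 A6 AC at offsets 3–6.
U+8B35 → 3-byte form E8 AC B5 at offsets 7–9.
Offset 9 falls in char 3's range; it's byte 3 of E8 AC B5 = 0xB5.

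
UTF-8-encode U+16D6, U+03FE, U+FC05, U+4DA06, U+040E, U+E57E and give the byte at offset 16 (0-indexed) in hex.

0xBE

U+16D6 → 3-byte form E1 9B 96 at offsets 0–2.
U+03FE → 2-byte form CF BE at offsets 3–4.
U+FC05 → 3-byte form EF B0 85 at offsets 5–7.
U+4DA06 → 4-byte form F1 8D A8 86 at offsets 8–11.
U+040E → 2-byte form D0 8E at offsets 12–13.
U+E57E → 3-byte form EE 95 BE at offsets 14–16.
Offset 16 falls in char 6's range; it's byte 3 of EE 95 BE = 0xBE.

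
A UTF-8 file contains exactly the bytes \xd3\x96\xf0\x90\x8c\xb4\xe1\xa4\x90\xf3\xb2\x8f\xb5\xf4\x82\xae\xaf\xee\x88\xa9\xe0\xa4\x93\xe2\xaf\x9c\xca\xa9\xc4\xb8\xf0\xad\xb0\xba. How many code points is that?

Byte at offset 0: 0xD3 = 11010011 → 2-byte char (#1). Advance 2.
Byte at offset 2: 0xF0 = 11110000 → 4-byte char (#2). Advance 4.
Byte at offset 6: 0xE1 = 11100001 → 3-byte char (#3). Advance 3.
Byte at offset 9: 0xF3 = 11110011 → 4-byte char (#4). Advance 4.
Byte at offset 13: 0xF4 = 11110100 → 4-byte char (#5). Advance 4.
Byte at offset 17: 0xEE = 11101110 → 3-byte char (#6). Advance 3.
Byte at offset 20: 0xE0 = 11100000 → 3-byte char (#7). Advance 3.
Byte at offset 23: 0xE2 = 11100010 → 3-byte char (#8). Advance 3.
Byte at offset 26: 0xCA = 11001010 → 2-byte char (#9). Advance 2.
Byte at offset 28: 0xC4 = 11000100 → 2-byte char (#10). Advance 2.
Byte at offset 30: 0xF0 = 11110000 → 4-byte char (#11). Advance 4.
Reached end at offset 34 after 11 code points.

11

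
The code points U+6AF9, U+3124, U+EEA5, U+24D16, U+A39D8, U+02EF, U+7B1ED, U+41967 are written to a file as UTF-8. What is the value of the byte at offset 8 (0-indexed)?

0xA5

U+6AF9 → 3-byte form E6 AB B9 at offsets 0–2.
U+3124 → 3-byte form E3 84 A4 at offsets 3–5.
U+EEA5 → 3-byte form EE BA A5 at offsets 6–8.
Offset 8 falls in char 3's range; it's byte 3 of EE BA A5 = 0xA5.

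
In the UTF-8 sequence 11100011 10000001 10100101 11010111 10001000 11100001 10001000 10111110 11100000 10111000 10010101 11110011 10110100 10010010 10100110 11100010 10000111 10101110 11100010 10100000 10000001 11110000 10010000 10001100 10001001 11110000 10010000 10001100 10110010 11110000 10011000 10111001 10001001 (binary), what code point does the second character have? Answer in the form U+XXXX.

U+05C8

Offset 0: leading byte 0xE3 = 11100011 → 3-byte char #1 = E3 81 A5.
Offset 3: leading byte 0xD7 = 11010111 → 2-byte char #2 = D7 88.
Leading byte 0xD7 = 11010111 matches 110xxxxx → 2-byte sequence.
Byte 1: 0xD7 = 11010111, payload 10111 (5 bits).
Byte 2: 0x88 = 10001000 (10xxxxxx ✓), payload 001000.
Concatenate: 10111001000 = 0x5C8 (11 bits → U+05C8).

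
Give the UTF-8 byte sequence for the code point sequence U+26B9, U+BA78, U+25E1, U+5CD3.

E2 9A B9 EB A9 B8 E2 97 A1 E5 B3 93

U+26B9: 3-byte form → E2 9A B9.
U+BA78: 3-byte form → EB A9 B8.
U+25E1: 3-byte form → E2 97 A1.
U+5CD3: 3-byte form → E5 B3 93.
Concatenated (12 bytes): E2 9A B9 EB A9 B8 E2 97 A1 E5 B3 93.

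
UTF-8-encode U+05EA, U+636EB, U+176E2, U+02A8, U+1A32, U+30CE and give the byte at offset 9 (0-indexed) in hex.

0xA2

U+05EA → 2-byte form D7 AA at offsets 0–1.
U+636EB → 4-byte form F1 A3 9B AB at offsets 2–5.
U+176E2 → 4-byte form F0 97 9B A2 at offsets 6–9.
Offset 9 falls in char 3's range; it's byte 4 of F0 97 9B A2 = 0xA2.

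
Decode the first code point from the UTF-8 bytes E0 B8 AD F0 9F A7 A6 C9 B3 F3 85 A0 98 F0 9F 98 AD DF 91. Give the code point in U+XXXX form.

Offset 0: leading byte 0xE0 = 11100000 → 3-byte char #1 = E0 B8 AD.
Leading byte 0xE0 = 11100000 matches 1110xxxx → 3-byte sequence.
Byte 1: 0xE0 = 11100000, payload 0000 (4 bits).
Byte 2: 0xB8 = 10111000 (10xxxxxx ✓), payload 111000.
Byte 3: 0xAD = 10101101 (10xxxxxx ✓), payload 101101.
Concatenate: 0000111000101101 = 0xE2D (16 bits → U+0E2D).

U+0E2D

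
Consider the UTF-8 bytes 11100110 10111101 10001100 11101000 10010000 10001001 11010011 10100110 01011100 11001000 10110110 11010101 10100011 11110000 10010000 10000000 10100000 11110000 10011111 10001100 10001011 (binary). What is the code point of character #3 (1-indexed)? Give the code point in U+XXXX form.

Offset 0: leading byte 0xE6 = 11100110 → 3-byte char #1 = E6 BD 8C.
Offset 3: leading byte 0xE8 = 11101000 → 3-byte char #2 = E8 90 89.
Offset 6: leading byte 0xD3 = 11010011 → 2-byte char #3 = D3 A6.
Leading byte 0xD3 = 11010011 matches 110xxxxx → 2-byte sequence.
Byte 1: 0xD3 = 11010011, payload 10011 (5 bits).
Byte 2: 0xA6 = 10100110 (10xxxxxx ✓), payload 100110.
Concatenate: 10011100110 = 0x4E6 (11 bits → U+04E6).

U+04E6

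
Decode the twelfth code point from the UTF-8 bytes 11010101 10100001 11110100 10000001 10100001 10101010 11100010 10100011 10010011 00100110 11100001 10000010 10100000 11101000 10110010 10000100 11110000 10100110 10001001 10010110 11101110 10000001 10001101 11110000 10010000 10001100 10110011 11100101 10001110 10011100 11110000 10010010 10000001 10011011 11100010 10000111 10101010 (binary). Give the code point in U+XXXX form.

U+21EA

Offset 0: leading byte 0xD5 = 11010101 → 2-byte char #1 = D5 A1.
Offset 2: leading byte 0xF4 = 11110100 → 4-byte char #2 = F4 81 A1 AA.
Offset 6: leading byte 0xE2 = 11100010 → 3-byte char #3 = E2 A3 93.
Offset 9: leading byte 0x26 = 00100110 → 1-byte char #4 = 26.
Offset 10: leading byte 0xE1 = 11100001 → 3-byte char #5 = E1 82 A0.
Offset 13: leading byte 0xE8 = 11101000 → 3-byte char #6 = E8 B2 84.
Offset 16: leading byte 0xF0 = 11110000 → 4-byte char #7 = F0 A6 89 96.
Offset 20: leading byte 0xEE = 11101110 → 3-byte char #8 = EE 81 8D.
Offset 23: leading byte 0xF0 = 11110000 → 4-byte char #9 = F0 90 8C B3.
Offset 27: leading byte 0xE5 = 11100101 → 3-byte char #10 = E5 8E 9C.
Offset 30: leading byte 0xF0 = 11110000 → 4-byte char #11 = F0 92 81 9B.
Offset 34: leading byte 0xE2 = 11100010 → 3-byte char #12 = E2 87 AA.
Leading byte 0xE2 = 11100010 matches 1110xxxx → 3-byte sequence.
Byte 1: 0xE2 = 11100010, payload 0010 (4 bits).
Byte 2: 0x87 = 10000111 (10xxxxxx ✓), payload 000111.
Byte 3: 0xAA = 10101010 (10xxxxxx ✓), payload 101010.
Concatenate: 0010000111101010 = 0x21EA (16 bits → U+21EA).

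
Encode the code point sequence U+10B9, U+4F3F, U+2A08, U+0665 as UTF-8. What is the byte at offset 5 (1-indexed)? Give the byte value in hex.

0xBC

1-indexed offset 5 is 0-indexed offset 4.
U+10B9 → 3-byte form E1 82 B9 at offsets 0–2.
U+4F3F → 3-byte form E4 BC BF at offsets 3–5.
Offset 4 falls in char 2's range; it's byte 2 of E4 BC BF = 0xBC.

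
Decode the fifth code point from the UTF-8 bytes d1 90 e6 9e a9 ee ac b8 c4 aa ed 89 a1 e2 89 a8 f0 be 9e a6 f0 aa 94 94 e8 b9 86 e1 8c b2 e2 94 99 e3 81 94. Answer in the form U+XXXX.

U+D261

Offset 0: leading byte 0xD1 = 11010001 → 2-byte char #1 = D1 90.
Offset 2: leading byte 0xE6 = 11100110 → 3-byte char #2 = E6 9E A9.
Offset 5: leading byte 0xEE = 11101110 → 3-byte char #3 = EE AC B8.
Offset 8: leading byte 0xC4 = 11000100 → 2-byte char #4 = C4 AA.
Offset 10: leading byte 0xED = 11101101 → 3-byte char #5 = ED 89 A1.
Leading byte 0xED = 11101101 matches 1110xxxx → 3-byte sequence.
Byte 1: 0xED = 11101101, payload 1101 (4 bits).
Byte 2: 0x89 = 10001001 (10xxxxxx ✓), payload 001001.
Byte 3: 0xA1 = 10100001 (10xxxxxx ✓), payload 100001.
Concatenate: 1101001001100001 = 0xD261 (16 bits → U+D261).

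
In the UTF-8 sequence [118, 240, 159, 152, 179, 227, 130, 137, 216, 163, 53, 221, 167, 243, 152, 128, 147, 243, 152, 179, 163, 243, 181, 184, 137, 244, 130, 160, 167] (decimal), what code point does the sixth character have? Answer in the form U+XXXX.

Offset 0: leading byte 0x76 = 01110110 → 1-byte char #1 = 76.
Offset 1: leading byte 0xF0 = 11110000 → 4-byte char #2 = F0 9F 98 B3.
Offset 5: leading byte 0xE3 = 11100011 → 3-byte char #3 = E3 82 89.
Offset 8: leading byte 0xD8 = 11011000 → 2-byte char #4 = D8 A3.
Offset 10: leading byte 0x35 = 00110101 → 1-byte char #5 = 35.
Offset 11: leading byte 0xDD = 11011101 → 2-byte char #6 = DD A7.
Leading byte 0xDD = 11011101 matches 110xxxxx → 2-byte sequence.
Byte 1: 0xDD = 11011101, payload 11101 (5 bits).
Byte 2: 0xA7 = 10100111 (10xxxxxx ✓), payload 100111.
Concatenate: 11101100111 = 0x767 (11 bits → U+0767).

U+0767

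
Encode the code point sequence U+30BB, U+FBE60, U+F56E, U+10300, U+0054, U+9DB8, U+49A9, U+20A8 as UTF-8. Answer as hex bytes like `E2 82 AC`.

U+30BB: 3-byte form → E3 82 BB.
U+FBE60: 4-byte form → F3 BB B9 A0.
U+F56E: 3-byte form → EF 95 AE.
U+10300: 4-byte form → F0 90 8C 80.
U+0054: 1-byte form → 54.
U+9DB8: 3-byte form → E9 B6 B8.
U+49A9: 3-byte form → E4 A6 A9.
U+20A8: 3-byte form → E2 82 A8.
Concatenated (24 bytes): E3 82 BB F3 BB B9 A0 EF 95 AE F0 90 8C 80 54 E9 B6 B8 E4 A6 A9 E2 82 A8.

E3 82 BB F3 BB B9 A0 EF 95 AE F0 90 8C 80 54 E9 B6 B8 E4 A6 A9 E2 82 A8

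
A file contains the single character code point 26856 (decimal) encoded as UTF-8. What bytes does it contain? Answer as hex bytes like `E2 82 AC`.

E6 A3 A8

U+68E8 = 0x68E8 = 26856 decimal. In range U+0800–U+FFFF → 3-byte form: 1110xxxx 10xxxxxx 10xxxxxx.
Binary (16 bits): 0110100011101000.
Split 4+6+6: 0110 | 100011 | 101000.
Byte 1: 11100110 = 0xE6.
Byte 2: 10100011 = 0xA3.
Byte 3: 10101000 = 0xA8.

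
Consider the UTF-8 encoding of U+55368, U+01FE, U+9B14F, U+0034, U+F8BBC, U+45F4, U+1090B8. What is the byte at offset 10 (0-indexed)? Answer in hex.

U+55368 → 4-byte form F1 95 8D A8 at offsets 0–3.
U+01FE → 2-byte form C7 BE at offsets 4–5.
U+9B14F → 4-byte form F2 9B 85 8F at offsets 6–9.
U+0034 → 1-byte form 34 at offsets 10–10.
Offset 10 falls in char 4's range; it's byte 1 of 34 = 0x34.

0x34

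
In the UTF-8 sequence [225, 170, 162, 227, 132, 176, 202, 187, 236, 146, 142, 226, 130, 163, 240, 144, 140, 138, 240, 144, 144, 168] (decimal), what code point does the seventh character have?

Offset 0: leading byte 0xE1 = 11100001 → 3-byte char #1 = E1 AA A2.
Offset 3: leading byte 0xE3 = 11100011 → 3-byte char #2 = E3 84 B0.
Offset 6: leading byte 0xCA = 11001010 → 2-byte char #3 = CA BB.
Offset 8: leading byte 0xEC = 11101100 → 3-byte char #4 = EC 92 8E.
Offset 11: leading byte 0xE2 = 11100010 → 3-byte char #5 = E2 82 A3.
Offset 14: leading byte 0xF0 = 11110000 → 4-byte char #6 = F0 90 8C 8A.
Offset 18: leading byte 0xF0 = 11110000 → 4-byte char #7 = F0 90 90 A8.
Leading byte 0xF0 = 11110000 matches 11110xxx → 4-byte sequence.
Byte 1: 0xF0 = 11110000, payload 000 (3 bits).
Byte 2: 0x90 = 10010000 (10xxxxxx ✓), payload 010000.
Byte 3: 0x90 = 10010000 (10xxxxxx ✓), payload 010000.
Byte 4: 0xA8 = 10101000 (10xxxxxx ✓), payload 101000.
Concatenate: 000010000010000101000 = 0x10428 (21 bits → U+10428).

U+10428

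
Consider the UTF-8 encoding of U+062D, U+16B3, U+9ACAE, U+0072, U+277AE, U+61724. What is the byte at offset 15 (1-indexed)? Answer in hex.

1-indexed offset 15 is 0-indexed offset 14.
U+062D → 2-byte form D8 AD at offsets 0–1.
U+16B3 → 3-byte form E1 9A B3 at offsets 2–4.
U+9ACAE → 4-byte form F2 9A B2 AE at offsets 5–8.
U+0072 → 1-byte form 72 at offsets 9–9.
U+277AE → 4-byte form F0 A7 9E AE at offsets 10–13.
U+61724 → 4-byte form F1 A1 9C A4 at offsets 14–17.
Offset 14 falls in char 6's range; it's byte 1 of F1 A1 9C A4 = 0xF1.

0xF1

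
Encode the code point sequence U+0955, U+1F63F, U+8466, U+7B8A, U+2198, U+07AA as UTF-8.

E0 A5 95 F0 9F 98 BF E8 91 A6 E7 AE 8A E2 86 98 DE AA

U+0955: 3-byte form → E0 A5 95.
U+1F63F: 4-byte form → F0 9F 98 BF.
U+8466: 3-byte form → E8 91 A6.
U+7B8A: 3-byte form → E7 AE 8A.
U+2198: 3-byte form → E2 86 98.
U+07AA: 2-byte form → DE AA.
Concatenated (18 bytes): E0 A5 95 F0 9F 98 BF E8 91 A6 E7 AE 8A E2 86 98 DE AA.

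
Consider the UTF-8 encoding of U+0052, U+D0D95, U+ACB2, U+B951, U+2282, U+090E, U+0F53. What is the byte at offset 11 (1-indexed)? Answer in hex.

0x91

1-indexed offset 11 is 0-indexed offset 10.
U+0052 → 1-byte form 52 at offsets 0–0.
U+D0D95 → 4-byte form F3 90 B6 95 at offsets 1–4.
U+ACB2 → 3-byte form EA B2 B2 at offsets 5–7.
U+B951 → 3-byte form EB A5 91 at offsets 8–10.
Offset 10 falls in char 4's range; it's byte 3 of EB A5 91 = 0x91.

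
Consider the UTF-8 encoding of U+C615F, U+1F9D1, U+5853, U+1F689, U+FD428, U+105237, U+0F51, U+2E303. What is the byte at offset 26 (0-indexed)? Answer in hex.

0xF0

U+C615F → 4-byte form F3 86 85 9F at offsets 0–3.
U+1F9D1 → 4-byte form F0 9F A7 91 at offsets 4–7.
U+5853 → 3-byte form E5 A1 93 at offsets 8–10.
U+1F689 → 4-byte form F0 9F 9A 89 at offsets 11–14.
U+FD428 → 4-byte form F3 BD 90 A8 at offsets 15–18.
U+105237 → 4-byte form F4 85 88 B7 at offsets 19–22.
U+0F51 → 3-byte form E0 BD 91 at offsets 23–25.
U+2E303 → 4-byte form F0 AE 8C 83 at offsets 26–29.
Offset 26 falls in char 8's range; it's byte 1 of F0 AE 8C 83 = 0xF0.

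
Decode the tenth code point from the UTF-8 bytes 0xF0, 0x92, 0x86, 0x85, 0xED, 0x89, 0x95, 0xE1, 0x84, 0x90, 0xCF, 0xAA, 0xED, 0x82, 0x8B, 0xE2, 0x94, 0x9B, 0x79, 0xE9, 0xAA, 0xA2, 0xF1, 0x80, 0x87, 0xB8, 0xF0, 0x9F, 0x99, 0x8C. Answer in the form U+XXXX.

U+1F64C

Offset 0: leading byte 0xF0 = 11110000 → 4-byte char #1 = F0 92 86 85.
Offset 4: leading byte 0xED = 11101101 → 3-byte char #2 = ED 89 95.
Offset 7: leading byte 0xE1 = 11100001 → 3-byte char #3 = E1 84 90.
Offset 10: leading byte 0xCF = 11001111 → 2-byte char #4 = CF AA.
Offset 12: leading byte 0xED = 11101101 → 3-byte char #5 = ED 82 8B.
Offset 15: leading byte 0xE2 = 11100010 → 3-byte char #6 = E2 94 9B.
Offset 18: leading byte 0x79 = 01111001 → 1-byte char #7 = 79.
Offset 19: leading byte 0xE9 = 11101001 → 3-byte char #8 = E9 AA A2.
Offset 22: leading byte 0xF1 = 11110001 → 4-byte char #9 = F1 80 87 B8.
Offset 26: leading byte 0xF0 = 11110000 → 4-byte char #10 = F0 9F 99 8C.
Leading byte 0xF0 = 11110000 matches 11110xxx → 4-byte sequence.
Byte 1: 0xF0 = 11110000, payload 000 (3 bits).
Byte 2: 0x9F = 10011111 (10xxxxxx ✓), payload 011111.
Byte 3: 0x99 = 10011001 (10xxxxxx ✓), payload 011001.
Byte 4: 0x8C = 10001100 (10xxxxxx ✓), payload 001100.
Concatenate: 000011111011001001100 = 0x1F64C (21 bits → U+1F64C).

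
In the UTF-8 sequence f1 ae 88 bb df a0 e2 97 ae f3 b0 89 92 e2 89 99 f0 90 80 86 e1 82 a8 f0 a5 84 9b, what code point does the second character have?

U+07E0

Offset 0: leading byte 0xF1 = 11110001 → 4-byte char #1 = F1 AE 88 BB.
Offset 4: leading byte 0xDF = 11011111 → 2-byte char #2 = DF A0.
Leading byte 0xDF = 11011111 matches 110xxxxx → 2-byte sequence.
Byte 1: 0xDF = 11011111, payload 11111 (5 bits).
Byte 2: 0xA0 = 10100000 (10xxxxxx ✓), payload 100000.
Concatenate: 11111100000 = 0x7E0 (11 bits → U+07E0).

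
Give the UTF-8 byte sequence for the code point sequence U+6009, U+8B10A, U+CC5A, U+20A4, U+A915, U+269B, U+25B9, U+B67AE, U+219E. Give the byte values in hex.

U+6009: 3-byte form → E6 80 89.
U+8B10A: 4-byte form → F2 8B 84 8A.
U+CC5A: 3-byte form → EC B1 9A.
U+20A4: 3-byte form → E2 82 A4.
U+A915: 3-byte form → EA A4 95.
U+269B: 3-byte form → E2 9A 9B.
U+25B9: 3-byte form → E2 96 B9.
U+B67AE: 4-byte form → F2 B6 9E AE.
U+219E: 3-byte form → E2 86 9E.
Concatenated (29 bytes): E6 80 89 F2 8B 84 8A EC B1 9A E2 82 A4 EA A4 95 E2 9A 9B E2 96 B9 F2 B6 9E AE E2 86 9E.

E6 80 89 F2 8B 84 8A EC B1 9A E2 82 A4 EA A4 95 E2 9A 9B E2 96 B9 F2 B6 9E AE E2 86 9E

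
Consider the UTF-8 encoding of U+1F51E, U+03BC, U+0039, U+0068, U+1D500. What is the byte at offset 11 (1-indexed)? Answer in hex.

0x94

1-indexed offset 11 is 0-indexed offset 10.
U+1F51E → 4-byte form F0 9F 94 9E at offsets 0–3.
U+03BC → 2-byte form CE BC at offsets 4–5.
U+0039 → 1-byte form 39 at offsets 6–6.
U+0068 → 1-byte form 68 at offsets 7–7.
U+1D500 → 4-byte form F0 9D 94 80 at offsets 8–11.
Offset 10 falls in char 5's range; it's byte 3 of F0 9D 94 80 = 0x94.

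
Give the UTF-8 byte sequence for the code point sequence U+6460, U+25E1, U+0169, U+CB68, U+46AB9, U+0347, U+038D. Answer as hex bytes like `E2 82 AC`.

U+6460: 3-byte form → E6 91 A0.
U+25E1: 3-byte form → E2 97 A1.
U+0169: 2-byte form → C5 A9.
U+CB68: 3-byte form → EC AD A8.
U+46AB9: 4-byte form → F1 86 AA B9.
U+0347: 2-byte form → CD 87.
U+038D: 2-byte form → CE 8D.
Concatenated (19 bytes): E6 91 A0 E2 97 A1 C5 A9 EC AD A8 F1 86 AA B9 CD 87 CE 8D.

E6 91 A0 E2 97 A1 C5 A9 EC AD A8 F1 86 AA B9 CD 87 CE 8D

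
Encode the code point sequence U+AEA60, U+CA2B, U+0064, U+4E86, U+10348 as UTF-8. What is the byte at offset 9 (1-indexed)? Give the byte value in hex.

0xE4

1-indexed offset 9 is 0-indexed offset 8.
U+AEA60 → 4-byte form F2 AE A9 A0 at offsets 0–3.
U+CA2B → 3-byte form EC A8 AB at offsets 4–6.
U+0064 → 1-byte form 64 at offsets 7–7.
U+4E86 → 3-byte form E4 BA 86 at offsets 8–10.
Offset 8 falls in char 4's range; it's byte 1 of E4 BA 86 = 0xE4.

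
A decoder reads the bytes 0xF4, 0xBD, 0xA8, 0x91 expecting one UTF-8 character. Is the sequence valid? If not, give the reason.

invalid (encodes a value above U+10FFFF)

Leading byte 0xF4 = 11110100 → 4-byte form.
Payload = 0x13DA11, which exceeds U+10FFFF, the maximum Unicode code point. (Leading bytes F5–FF, or F4 followed by ≥ 0x90, are invalid.)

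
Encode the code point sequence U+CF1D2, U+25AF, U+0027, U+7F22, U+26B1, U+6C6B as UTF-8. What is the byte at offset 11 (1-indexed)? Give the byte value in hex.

1-indexed offset 11 is 0-indexed offset 10.
U+CF1D2 → 4-byte form F3 8F 87 92 at offsets 0–3.
U+25AF → 3-byte form E2 96 AF at offsets 4–6.
U+0027 → 1-byte form 27 at offsets 7–7.
U+7F22 → 3-byte form E7 BC A2 at offsets 8–10.
Offset 10 falls in char 4's range; it's byte 3 of E7 BC A2 = 0xA2.

0xA2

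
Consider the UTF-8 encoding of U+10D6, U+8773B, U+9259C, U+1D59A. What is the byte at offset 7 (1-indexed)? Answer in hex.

0xBB

1-indexed offset 7 is 0-indexed offset 6.
U+10D6 → 3-byte form E1 83 96 at offsets 0–2.
U+8773B → 4-byte form F2 87 9C BB at offsets 3–6.
Offset 6 falls in char 2's range; it's byte 4 of F2 87 9C BB = 0xBB.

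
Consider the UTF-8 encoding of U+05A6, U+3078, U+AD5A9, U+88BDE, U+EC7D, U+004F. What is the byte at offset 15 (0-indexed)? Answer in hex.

0xBD

U+05A6 → 2-byte form D6 A6 at offsets 0–1.
U+3078 → 3-byte form E3 81 B8 at offsets 2–4.
U+AD5A9 → 4-byte form F2 AD 96 A9 at offsets 5–8.
U+88BDE → 4-byte form F2 88 AF 9E at offsets 9–12.
U+EC7D → 3-byte form EE B1 BD at offsets 13–15.
Offset 15 falls in char 5's range; it's byte 3 of EE B1 BD = 0xBD.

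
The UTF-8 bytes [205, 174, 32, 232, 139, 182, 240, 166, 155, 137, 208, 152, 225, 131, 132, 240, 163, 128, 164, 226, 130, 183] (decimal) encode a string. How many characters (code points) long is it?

8

Byte at offset 0: 0xCD = 11001101 → 2-byte char (#1). Advance 2.
Byte at offset 2: 0x20 = 00100000 → 1-byte char (#2). Advance 1.
Byte at offset 3: 0xE8 = 11101000 → 3-byte char (#3). Advance 3.
Byte at offset 6: 0xF0 = 11110000 → 4-byte char (#4). Advance 4.
Byte at offset 10: 0xD0 = 11010000 → 2-byte char (#5). Advance 2.
Byte at offset 12: 0xE1 = 11100001 → 3-byte char (#6). Advance 3.
Byte at offset 15: 0xF0 = 11110000 → 4-byte char (#7). Advance 4.
Byte at offset 19: 0xE2 = 11100010 → 3-byte char (#8). Advance 3.
Reached end at offset 22 after 8 code points.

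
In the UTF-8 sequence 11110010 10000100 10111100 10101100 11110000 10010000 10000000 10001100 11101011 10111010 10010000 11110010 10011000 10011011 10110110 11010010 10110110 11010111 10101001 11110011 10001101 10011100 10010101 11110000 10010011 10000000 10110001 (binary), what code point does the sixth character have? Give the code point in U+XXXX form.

Offset 0: leading byte 0xF2 = 11110010 → 4-byte char #1 = F2 84 BC AC.
Offset 4: leading byte 0xF0 = 11110000 → 4-byte char #2 = F0 90 80 8C.
Offset 8: leading byte 0xEB = 11101011 → 3-byte char #3 = EB BA 90.
Offset 11: leading byte 0xF2 = 11110010 → 4-byte char #4 = F2 98 9B B6.
Offset 15: leading byte 0xD2 = 11010010 → 2-byte char #5 = D2 B6.
Offset 17: leading byte 0xD7 = 11010111 → 2-byte char #6 = D7 A9.
Leading byte 0xD7 = 11010111 matches 110xxxxx → 2-byte sequence.
Byte 1: 0xD7 = 11010111, payload 10111 (5 bits).
Byte 2: 0xA9 = 10101001 (10xxxxxx ✓), payload 101001.
Concatenate: 10111101001 = 0x5E9 (11 bits → U+05E9).

U+05E9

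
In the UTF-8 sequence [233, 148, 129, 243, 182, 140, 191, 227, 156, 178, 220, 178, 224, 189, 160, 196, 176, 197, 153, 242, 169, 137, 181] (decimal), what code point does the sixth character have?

Offset 0: leading byte 0xE9 = 11101001 → 3-byte char #1 = E9 94 81.
Offset 3: leading byte 0xF3 = 11110011 → 4-byte char #2 = F3 B6 8C BF.
Offset 7: leading byte 0xE3 = 11100011 → 3-byte char #3 = E3 9C B2.
Offset 10: leading byte 0xDC = 11011100 → 2-byte char #4 = DC B2.
Offset 12: leading byte 0xE0 = 11100000 → 3-byte char #5 = E0 BD A0.
Offset 15: leading byte 0xC4 = 11000100 → 2-byte char #6 = C4 B0.
Leading byte 0xC4 = 11000100 matches 110xxxxx → 2-byte sequence.
Byte 1: 0xC4 = 11000100, payload 00100 (5 bits).
Byte 2: 0xB0 = 10110000 (10xxxxxx ✓), payload 110000.
Concatenate: 00100110000 = 0x130 (11 bits → U+0130).

U+0130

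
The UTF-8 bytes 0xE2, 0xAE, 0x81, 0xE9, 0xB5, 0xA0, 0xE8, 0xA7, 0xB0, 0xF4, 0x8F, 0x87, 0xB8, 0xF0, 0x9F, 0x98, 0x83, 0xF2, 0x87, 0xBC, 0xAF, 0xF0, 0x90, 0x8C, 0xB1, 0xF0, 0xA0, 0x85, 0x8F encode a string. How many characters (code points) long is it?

8

Byte at offset 0: 0xE2 = 11100010 → 3-byte char (#1). Advance 3.
Byte at offset 3: 0xE9 = 11101001 → 3-byte char (#2). Advance 3.
Byte at offset 6: 0xE8 = 11101000 → 3-byte char (#3). Advance 3.
Byte at offset 9: 0xF4 = 11110100 → 4-byte char (#4). Advance 4.
Byte at offset 13: 0xF0 = 11110000 → 4-byte char (#5). Advance 4.
Byte at offset 17: 0xF2 = 11110010 → 4-byte char (#6). Advance 4.
Byte at offset 21: 0xF0 = 11110000 → 4-byte char (#7). Advance 4.
Byte at offset 25: 0xF0 = 11110000 → 4-byte char (#8). Advance 4.
Reached end at offset 29 after 8 code points.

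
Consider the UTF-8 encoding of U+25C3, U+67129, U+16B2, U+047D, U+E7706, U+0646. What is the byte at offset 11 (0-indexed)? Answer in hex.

0xBD

U+25C3 → 3-byte form E2 97 83 at offsets 0–2.
U+67129 → 4-byte form F1 A7 84 A9 at offsets 3–6.
U+16B2 → 3-byte form E1 9A B2 at offsets 7–9.
U+047D → 2-byte form D1 BD at offsets 10–11.
Offset 11 falls in char 4's range; it's byte 2 of D1 BD = 0xBD.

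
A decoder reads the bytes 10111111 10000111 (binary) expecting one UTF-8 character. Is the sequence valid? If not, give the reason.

invalid (continuation byte with no leading byte)

Byte 0xBF = 10111111 has the form 10xxxxxx — a continuation byte — but there is no preceding leading byte.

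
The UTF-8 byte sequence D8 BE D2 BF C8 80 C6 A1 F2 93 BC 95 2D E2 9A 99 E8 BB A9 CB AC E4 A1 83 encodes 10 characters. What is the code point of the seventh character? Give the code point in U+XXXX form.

U+2699

Offset 0: leading byte 0xD8 = 11011000 → 2-byte char #1 = D8 BE.
Offset 2: leading byte 0xD2 = 11010010 → 2-byte char #2 = D2 BF.
Offset 4: leading byte 0xC8 = 11001000 → 2-byte char #3 = C8 80.
Offset 6: leading byte 0xC6 = 11000110 → 2-byte char #4 = C6 A1.
Offset 8: leading byte 0xF2 = 11110010 → 4-byte char #5 = F2 93 BC 95.
Offset 12: leading byte 0x2D = 00101101 → 1-byte char #6 = 2D.
Offset 13: leading byte 0xE2 = 11100010 → 3-byte char #7 = E2 9A 99.
Leading byte 0xE2 = 11100010 matches 1110xxxx → 3-byte sequence.
Byte 1: 0xE2 = 11100010, payload 0010 (4 bits).
Byte 2: 0x9A = 10011010 (10xxxxxx ✓), payload 011010.
Byte 3: 0x99 = 10011001 (10xxxxxx ✓), payload 011001.
Concatenate: 0010011010011001 = 0x2699 (16 bits → U+2699).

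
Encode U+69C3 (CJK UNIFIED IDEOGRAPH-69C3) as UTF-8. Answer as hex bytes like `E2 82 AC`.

U+69C3 = 0x69C3 = 27075 decimal. In range U+0800–U+FFFF → 3-byte form: 1110xxxx 10xxxxxx 10xxxxxx.
Binary (16 bits): 0110100111000011.
Split 4+6+6: 0110 | 100111 | 000011.
Byte 1: 11100110 = 0xE6.
Byte 2: 10100111 = 0xA7.
Byte 3: 10000011 = 0x83.

E6 A7 83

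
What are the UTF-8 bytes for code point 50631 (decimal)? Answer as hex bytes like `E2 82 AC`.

EC 97 87

U+C5C7 = 0xC5C7 = 50631 decimal. In range U+0800–U+FFFF → 3-byte form: 1110xxxx 10xxxxxx 10xxxxxx.
Binary (16 bits): 1100010111000111.
Split 4+6+6: 1100 | 010111 | 000111.
Byte 1: 11101100 = 0xEC.
Byte 2: 10010111 = 0x97.
Byte 3: 10000111 = 0x87.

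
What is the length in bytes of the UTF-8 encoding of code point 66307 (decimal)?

4

U+10303 = 0x10303. UTF-8 uses 1 byte below 0x80, 2 below 0x800, 3 below 0x10000, 4 up to 0x10FFFF. 0x10303 is in U+10000–U+10FFFF → 4 bytes.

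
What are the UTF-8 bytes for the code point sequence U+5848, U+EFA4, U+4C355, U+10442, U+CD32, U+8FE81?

E5 A1 88 EE BE A4 F1 8C 8D 95 F0 90 91 82 EC B4 B2 F2 8F BA 81

U+5848: 3-byte form → E5 A1 88.
U+EFA4: 3-byte form → EE BE A4.
U+4C355: 4-byte form → F1 8C 8D 95.
U+10442: 4-byte form → F0 90 91 82.
U+CD32: 3-byte form → EC B4 B2.
U+8FE81: 4-byte form → F2 8F BA 81.
Concatenated (21 bytes): E5 A1 88 EE BE A4 F1 8C 8D 95 F0 90 91 82 EC B4 B2 F2 8F BA 81.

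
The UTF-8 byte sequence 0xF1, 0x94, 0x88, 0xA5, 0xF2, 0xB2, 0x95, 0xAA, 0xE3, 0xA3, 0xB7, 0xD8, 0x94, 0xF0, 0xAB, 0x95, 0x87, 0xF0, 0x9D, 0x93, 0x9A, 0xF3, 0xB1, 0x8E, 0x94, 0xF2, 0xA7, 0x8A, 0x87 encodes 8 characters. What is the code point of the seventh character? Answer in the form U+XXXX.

U+F1394

Offset 0: leading byte 0xF1 = 11110001 → 4-byte char #1 = F1 94 88 A5.
Offset 4: leading byte 0xF2 = 11110010 → 4-byte char #2 = F2 B2 95 AA.
Offset 8: leading byte 0xE3 = 11100011 → 3-byte char #3 = E3 A3 B7.
Offset 11: leading byte 0xD8 = 11011000 → 2-byte char #4 = D8 94.
Offset 13: leading byte 0xF0 = 11110000 → 4-byte char #5 = F0 AB 95 87.
Offset 17: leading byte 0xF0 = 11110000 → 4-byte char #6 = F0 9D 93 9A.
Offset 21: leading byte 0xF3 = 11110011 → 4-byte char #7 = F3 B1 8E 94.
Leading byte 0xF3 = 11110011 matches 11110xxx → 4-byte sequence.
Byte 1: 0xF3 = 11110011, payload 011 (3 bits).
Byte 2: 0xB1 = 10110001 (10xxxxxx ✓), payload 110001.
Byte 3: 0x8E = 10001110 (10xxxxxx ✓), payload 001110.
Byte 4: 0x94 = 10010100 (10xxxxxx ✓), payload 010100.
Concatenate: 011110001001110010100 = 0xF1394 (21 bits → U+F1394).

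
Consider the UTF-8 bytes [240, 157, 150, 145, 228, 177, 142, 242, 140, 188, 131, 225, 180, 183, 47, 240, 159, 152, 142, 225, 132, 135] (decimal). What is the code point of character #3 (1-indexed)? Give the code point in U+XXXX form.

U+8CF03

Offset 0: leading byte 0xF0 = 11110000 → 4-byte char #1 = F0 9D 96 91.
Offset 4: leading byte 0xE4 = 11100100 → 3-byte char #2 = E4 B1 8E.
Offset 7: leading byte 0xF2 = 11110010 → 4-byte char #3 = F2 8C BC 83.
Leading byte 0xF2 = 11110010 matches 11110xxx → 4-byte sequence.
Byte 1: 0xF2 = 11110010, payload 010 (3 bits).
Byte 2: 0x8C = 10001100 (10xxxxxx ✓), payload 001100.
Byte 3: 0xBC = 10111100 (10xxxxxx ✓), payload 111100.
Byte 4: 0x83 = 10000011 (10xxxxxx ✓), payload 000011.
Concatenate: 010001100111100000011 = 0x8CF03 (21 bits → U+8CF03).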